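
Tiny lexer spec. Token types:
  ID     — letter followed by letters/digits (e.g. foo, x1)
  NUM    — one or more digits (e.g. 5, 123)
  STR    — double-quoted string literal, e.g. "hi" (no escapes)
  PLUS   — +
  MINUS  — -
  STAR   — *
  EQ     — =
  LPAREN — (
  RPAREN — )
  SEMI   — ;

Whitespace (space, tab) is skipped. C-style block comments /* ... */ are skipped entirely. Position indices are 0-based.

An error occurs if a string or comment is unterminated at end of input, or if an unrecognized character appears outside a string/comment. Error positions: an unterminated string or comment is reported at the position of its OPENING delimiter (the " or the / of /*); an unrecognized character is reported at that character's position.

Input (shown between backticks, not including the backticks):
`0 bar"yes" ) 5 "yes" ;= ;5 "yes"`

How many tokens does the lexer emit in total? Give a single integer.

Answer: 11

Derivation:
pos=0: emit NUM '0' (now at pos=1)
pos=2: emit ID 'bar' (now at pos=5)
pos=5: enter STRING mode
pos=5: emit STR "yes" (now at pos=10)
pos=11: emit RPAREN ')'
pos=13: emit NUM '5' (now at pos=14)
pos=15: enter STRING mode
pos=15: emit STR "yes" (now at pos=20)
pos=21: emit SEMI ';'
pos=22: emit EQ '='
pos=24: emit SEMI ';'
pos=25: emit NUM '5' (now at pos=26)
pos=27: enter STRING mode
pos=27: emit STR "yes" (now at pos=32)
DONE. 11 tokens: [NUM, ID, STR, RPAREN, NUM, STR, SEMI, EQ, SEMI, NUM, STR]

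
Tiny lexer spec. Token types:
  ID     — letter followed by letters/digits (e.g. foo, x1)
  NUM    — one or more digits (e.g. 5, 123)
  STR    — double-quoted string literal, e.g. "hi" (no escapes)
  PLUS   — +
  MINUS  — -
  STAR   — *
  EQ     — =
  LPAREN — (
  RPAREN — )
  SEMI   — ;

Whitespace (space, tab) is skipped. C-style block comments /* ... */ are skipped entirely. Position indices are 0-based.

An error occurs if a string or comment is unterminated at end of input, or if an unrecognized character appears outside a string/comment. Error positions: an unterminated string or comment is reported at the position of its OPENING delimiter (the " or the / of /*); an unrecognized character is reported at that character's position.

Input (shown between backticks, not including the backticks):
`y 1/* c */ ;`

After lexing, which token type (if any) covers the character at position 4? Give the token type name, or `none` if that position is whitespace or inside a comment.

pos=0: emit ID 'y' (now at pos=1)
pos=2: emit NUM '1' (now at pos=3)
pos=3: enter COMMENT mode (saw '/*')
exit COMMENT mode (now at pos=10)
pos=11: emit SEMI ';'
DONE. 3 tokens: [ID, NUM, SEMI]
Position 4: char is '*' -> none

Answer: none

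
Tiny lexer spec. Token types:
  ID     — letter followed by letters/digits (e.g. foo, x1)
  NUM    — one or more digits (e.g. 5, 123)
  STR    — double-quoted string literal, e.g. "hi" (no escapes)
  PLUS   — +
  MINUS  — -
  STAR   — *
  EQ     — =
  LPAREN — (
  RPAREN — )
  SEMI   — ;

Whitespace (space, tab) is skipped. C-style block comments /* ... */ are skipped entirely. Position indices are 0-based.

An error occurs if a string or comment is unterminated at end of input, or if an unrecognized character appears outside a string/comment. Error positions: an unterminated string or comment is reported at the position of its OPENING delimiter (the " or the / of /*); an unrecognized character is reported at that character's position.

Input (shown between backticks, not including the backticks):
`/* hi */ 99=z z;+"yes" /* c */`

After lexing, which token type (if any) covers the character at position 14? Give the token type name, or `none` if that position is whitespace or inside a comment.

Answer: ID

Derivation:
pos=0: enter COMMENT mode (saw '/*')
exit COMMENT mode (now at pos=8)
pos=9: emit NUM '99' (now at pos=11)
pos=11: emit EQ '='
pos=12: emit ID 'z' (now at pos=13)
pos=14: emit ID 'z' (now at pos=15)
pos=15: emit SEMI ';'
pos=16: emit PLUS '+'
pos=17: enter STRING mode
pos=17: emit STR "yes" (now at pos=22)
pos=23: enter COMMENT mode (saw '/*')
exit COMMENT mode (now at pos=30)
DONE. 7 tokens: [NUM, EQ, ID, ID, SEMI, PLUS, STR]
Position 14: char is 'z' -> ID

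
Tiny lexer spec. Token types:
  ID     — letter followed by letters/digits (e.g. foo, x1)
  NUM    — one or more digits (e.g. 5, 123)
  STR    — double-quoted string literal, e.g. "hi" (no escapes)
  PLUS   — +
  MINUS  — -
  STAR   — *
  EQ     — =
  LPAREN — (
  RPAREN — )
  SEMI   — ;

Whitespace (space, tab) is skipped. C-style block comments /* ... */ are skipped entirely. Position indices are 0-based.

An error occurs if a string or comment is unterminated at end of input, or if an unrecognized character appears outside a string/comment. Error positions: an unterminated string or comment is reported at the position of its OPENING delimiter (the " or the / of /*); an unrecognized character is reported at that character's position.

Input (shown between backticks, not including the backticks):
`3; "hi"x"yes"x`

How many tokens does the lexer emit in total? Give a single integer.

pos=0: emit NUM '3' (now at pos=1)
pos=1: emit SEMI ';'
pos=3: enter STRING mode
pos=3: emit STR "hi" (now at pos=7)
pos=7: emit ID 'x' (now at pos=8)
pos=8: enter STRING mode
pos=8: emit STR "yes" (now at pos=13)
pos=13: emit ID 'x' (now at pos=14)
DONE. 6 tokens: [NUM, SEMI, STR, ID, STR, ID]

Answer: 6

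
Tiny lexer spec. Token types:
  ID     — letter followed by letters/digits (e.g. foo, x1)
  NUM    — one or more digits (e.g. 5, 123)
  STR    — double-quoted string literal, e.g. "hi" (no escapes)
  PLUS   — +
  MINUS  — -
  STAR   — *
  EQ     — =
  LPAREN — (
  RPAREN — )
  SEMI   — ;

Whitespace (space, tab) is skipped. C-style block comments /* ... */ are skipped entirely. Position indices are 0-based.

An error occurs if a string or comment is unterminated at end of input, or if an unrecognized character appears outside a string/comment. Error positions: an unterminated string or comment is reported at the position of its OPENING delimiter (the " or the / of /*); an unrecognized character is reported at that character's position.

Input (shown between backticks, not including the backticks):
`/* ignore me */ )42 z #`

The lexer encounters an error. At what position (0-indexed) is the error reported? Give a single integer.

pos=0: enter COMMENT mode (saw '/*')
exit COMMENT mode (now at pos=15)
pos=16: emit RPAREN ')'
pos=17: emit NUM '42' (now at pos=19)
pos=20: emit ID 'z' (now at pos=21)
pos=22: ERROR — unrecognized char '#'

Answer: 22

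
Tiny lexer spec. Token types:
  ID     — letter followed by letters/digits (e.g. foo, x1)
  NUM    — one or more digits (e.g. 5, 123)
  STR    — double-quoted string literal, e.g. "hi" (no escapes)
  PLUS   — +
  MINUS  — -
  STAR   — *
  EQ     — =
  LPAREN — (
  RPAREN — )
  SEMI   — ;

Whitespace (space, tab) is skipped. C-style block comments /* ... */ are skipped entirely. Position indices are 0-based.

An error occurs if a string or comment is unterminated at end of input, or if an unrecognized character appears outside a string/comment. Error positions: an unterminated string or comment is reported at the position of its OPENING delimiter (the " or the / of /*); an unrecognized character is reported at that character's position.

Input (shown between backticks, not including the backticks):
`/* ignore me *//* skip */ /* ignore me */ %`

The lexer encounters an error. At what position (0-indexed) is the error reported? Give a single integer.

Answer: 42

Derivation:
pos=0: enter COMMENT mode (saw '/*')
exit COMMENT mode (now at pos=15)
pos=15: enter COMMENT mode (saw '/*')
exit COMMENT mode (now at pos=25)
pos=26: enter COMMENT mode (saw '/*')
exit COMMENT mode (now at pos=41)
pos=42: ERROR — unrecognized char '%'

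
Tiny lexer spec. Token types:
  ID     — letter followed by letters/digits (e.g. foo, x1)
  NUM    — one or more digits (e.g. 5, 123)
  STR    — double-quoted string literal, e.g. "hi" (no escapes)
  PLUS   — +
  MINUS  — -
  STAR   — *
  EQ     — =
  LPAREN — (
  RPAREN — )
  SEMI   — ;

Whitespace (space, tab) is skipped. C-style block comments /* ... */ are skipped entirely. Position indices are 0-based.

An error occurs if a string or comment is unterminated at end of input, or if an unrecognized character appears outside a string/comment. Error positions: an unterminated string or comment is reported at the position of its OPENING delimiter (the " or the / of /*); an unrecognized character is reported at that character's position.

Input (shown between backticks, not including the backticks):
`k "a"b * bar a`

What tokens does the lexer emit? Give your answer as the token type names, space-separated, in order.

Answer: ID STR ID STAR ID ID

Derivation:
pos=0: emit ID 'k' (now at pos=1)
pos=2: enter STRING mode
pos=2: emit STR "a" (now at pos=5)
pos=5: emit ID 'b' (now at pos=6)
pos=7: emit STAR '*'
pos=9: emit ID 'bar' (now at pos=12)
pos=13: emit ID 'a' (now at pos=14)
DONE. 6 tokens: [ID, STR, ID, STAR, ID, ID]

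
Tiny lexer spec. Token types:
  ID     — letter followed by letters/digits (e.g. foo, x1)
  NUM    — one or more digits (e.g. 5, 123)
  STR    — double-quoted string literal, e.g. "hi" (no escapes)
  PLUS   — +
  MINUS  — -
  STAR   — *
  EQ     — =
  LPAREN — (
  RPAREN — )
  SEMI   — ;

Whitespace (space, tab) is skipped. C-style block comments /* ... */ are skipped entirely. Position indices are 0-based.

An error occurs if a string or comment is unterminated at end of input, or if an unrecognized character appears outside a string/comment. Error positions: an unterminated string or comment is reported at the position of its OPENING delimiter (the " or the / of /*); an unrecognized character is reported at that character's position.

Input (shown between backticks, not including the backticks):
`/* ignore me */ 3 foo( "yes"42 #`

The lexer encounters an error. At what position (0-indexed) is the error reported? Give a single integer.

Answer: 31

Derivation:
pos=0: enter COMMENT mode (saw '/*')
exit COMMENT mode (now at pos=15)
pos=16: emit NUM '3' (now at pos=17)
pos=18: emit ID 'foo' (now at pos=21)
pos=21: emit LPAREN '('
pos=23: enter STRING mode
pos=23: emit STR "yes" (now at pos=28)
pos=28: emit NUM '42' (now at pos=30)
pos=31: ERROR — unrecognized char '#'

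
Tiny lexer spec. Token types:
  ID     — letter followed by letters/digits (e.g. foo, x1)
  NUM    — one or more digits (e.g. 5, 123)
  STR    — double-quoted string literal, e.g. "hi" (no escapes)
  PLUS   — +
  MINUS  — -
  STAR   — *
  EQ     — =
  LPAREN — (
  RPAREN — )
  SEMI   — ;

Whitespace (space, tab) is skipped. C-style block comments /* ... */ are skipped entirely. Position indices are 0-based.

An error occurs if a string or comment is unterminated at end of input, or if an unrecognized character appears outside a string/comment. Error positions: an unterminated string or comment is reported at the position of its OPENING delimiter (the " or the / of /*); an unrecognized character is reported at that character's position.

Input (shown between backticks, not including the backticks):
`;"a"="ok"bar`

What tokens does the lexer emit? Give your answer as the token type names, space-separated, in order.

Answer: SEMI STR EQ STR ID

Derivation:
pos=0: emit SEMI ';'
pos=1: enter STRING mode
pos=1: emit STR "a" (now at pos=4)
pos=4: emit EQ '='
pos=5: enter STRING mode
pos=5: emit STR "ok" (now at pos=9)
pos=9: emit ID 'bar' (now at pos=12)
DONE. 5 tokens: [SEMI, STR, EQ, STR, ID]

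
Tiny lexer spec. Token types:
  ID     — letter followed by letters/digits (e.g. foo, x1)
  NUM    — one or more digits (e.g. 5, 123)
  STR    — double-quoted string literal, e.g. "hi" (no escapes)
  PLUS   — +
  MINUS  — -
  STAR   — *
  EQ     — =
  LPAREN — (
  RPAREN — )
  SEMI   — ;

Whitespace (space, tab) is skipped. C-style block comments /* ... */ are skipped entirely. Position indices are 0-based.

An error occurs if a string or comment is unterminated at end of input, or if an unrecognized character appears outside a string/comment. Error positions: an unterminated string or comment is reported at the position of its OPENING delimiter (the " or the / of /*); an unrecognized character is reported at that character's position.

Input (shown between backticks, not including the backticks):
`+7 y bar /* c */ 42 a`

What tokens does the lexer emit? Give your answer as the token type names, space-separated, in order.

Answer: PLUS NUM ID ID NUM ID

Derivation:
pos=0: emit PLUS '+'
pos=1: emit NUM '7' (now at pos=2)
pos=3: emit ID 'y' (now at pos=4)
pos=5: emit ID 'bar' (now at pos=8)
pos=9: enter COMMENT mode (saw '/*')
exit COMMENT mode (now at pos=16)
pos=17: emit NUM '42' (now at pos=19)
pos=20: emit ID 'a' (now at pos=21)
DONE. 6 tokens: [PLUS, NUM, ID, ID, NUM, ID]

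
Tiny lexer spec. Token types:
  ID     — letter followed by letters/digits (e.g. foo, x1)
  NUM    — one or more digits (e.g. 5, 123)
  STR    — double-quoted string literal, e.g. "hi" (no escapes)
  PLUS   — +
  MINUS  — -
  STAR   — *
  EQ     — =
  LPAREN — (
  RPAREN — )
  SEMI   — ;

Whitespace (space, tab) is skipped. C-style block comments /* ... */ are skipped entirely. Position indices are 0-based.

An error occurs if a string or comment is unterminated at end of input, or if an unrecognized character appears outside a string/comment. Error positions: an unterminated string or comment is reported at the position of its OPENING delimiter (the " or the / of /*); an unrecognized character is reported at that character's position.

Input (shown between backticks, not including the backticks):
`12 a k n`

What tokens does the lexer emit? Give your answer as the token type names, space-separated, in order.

pos=0: emit NUM '12' (now at pos=2)
pos=3: emit ID 'a' (now at pos=4)
pos=5: emit ID 'k' (now at pos=6)
pos=7: emit ID 'n' (now at pos=8)
DONE. 4 tokens: [NUM, ID, ID, ID]

Answer: NUM ID ID ID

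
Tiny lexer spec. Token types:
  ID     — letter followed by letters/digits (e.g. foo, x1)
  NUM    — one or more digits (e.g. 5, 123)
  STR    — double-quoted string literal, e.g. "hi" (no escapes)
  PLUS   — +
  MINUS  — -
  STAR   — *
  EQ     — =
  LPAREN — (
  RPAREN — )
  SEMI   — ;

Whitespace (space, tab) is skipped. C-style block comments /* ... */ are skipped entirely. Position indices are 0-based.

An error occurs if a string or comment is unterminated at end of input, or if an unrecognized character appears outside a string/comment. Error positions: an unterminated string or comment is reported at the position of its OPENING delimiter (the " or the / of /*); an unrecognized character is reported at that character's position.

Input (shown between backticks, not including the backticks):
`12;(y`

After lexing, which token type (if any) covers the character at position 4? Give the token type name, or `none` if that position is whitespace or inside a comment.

pos=0: emit NUM '12' (now at pos=2)
pos=2: emit SEMI ';'
pos=3: emit LPAREN '('
pos=4: emit ID 'y' (now at pos=5)
DONE. 4 tokens: [NUM, SEMI, LPAREN, ID]
Position 4: char is 'y' -> ID

Answer: ID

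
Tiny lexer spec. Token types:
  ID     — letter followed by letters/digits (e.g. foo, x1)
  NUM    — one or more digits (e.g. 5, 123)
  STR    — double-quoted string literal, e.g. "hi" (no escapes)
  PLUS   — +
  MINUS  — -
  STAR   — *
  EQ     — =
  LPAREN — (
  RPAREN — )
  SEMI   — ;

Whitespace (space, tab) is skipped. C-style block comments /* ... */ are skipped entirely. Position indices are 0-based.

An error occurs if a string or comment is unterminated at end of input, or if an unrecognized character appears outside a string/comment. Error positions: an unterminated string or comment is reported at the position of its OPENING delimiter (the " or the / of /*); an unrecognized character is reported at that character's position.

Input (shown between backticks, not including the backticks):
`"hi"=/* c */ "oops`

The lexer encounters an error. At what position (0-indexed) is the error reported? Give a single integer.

Answer: 13

Derivation:
pos=0: enter STRING mode
pos=0: emit STR "hi" (now at pos=4)
pos=4: emit EQ '='
pos=5: enter COMMENT mode (saw '/*')
exit COMMENT mode (now at pos=12)
pos=13: enter STRING mode
pos=13: ERROR — unterminated string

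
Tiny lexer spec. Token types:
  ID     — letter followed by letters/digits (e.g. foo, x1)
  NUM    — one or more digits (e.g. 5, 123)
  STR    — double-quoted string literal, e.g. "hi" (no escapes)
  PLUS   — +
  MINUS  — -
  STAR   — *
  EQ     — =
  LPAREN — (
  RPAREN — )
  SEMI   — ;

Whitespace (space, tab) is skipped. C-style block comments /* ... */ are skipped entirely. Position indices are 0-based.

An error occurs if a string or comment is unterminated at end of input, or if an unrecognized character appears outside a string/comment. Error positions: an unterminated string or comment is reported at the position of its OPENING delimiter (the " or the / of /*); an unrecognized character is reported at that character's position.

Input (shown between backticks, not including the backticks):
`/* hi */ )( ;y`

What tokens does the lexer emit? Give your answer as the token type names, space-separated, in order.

Answer: RPAREN LPAREN SEMI ID

Derivation:
pos=0: enter COMMENT mode (saw '/*')
exit COMMENT mode (now at pos=8)
pos=9: emit RPAREN ')'
pos=10: emit LPAREN '('
pos=12: emit SEMI ';'
pos=13: emit ID 'y' (now at pos=14)
DONE. 4 tokens: [RPAREN, LPAREN, SEMI, ID]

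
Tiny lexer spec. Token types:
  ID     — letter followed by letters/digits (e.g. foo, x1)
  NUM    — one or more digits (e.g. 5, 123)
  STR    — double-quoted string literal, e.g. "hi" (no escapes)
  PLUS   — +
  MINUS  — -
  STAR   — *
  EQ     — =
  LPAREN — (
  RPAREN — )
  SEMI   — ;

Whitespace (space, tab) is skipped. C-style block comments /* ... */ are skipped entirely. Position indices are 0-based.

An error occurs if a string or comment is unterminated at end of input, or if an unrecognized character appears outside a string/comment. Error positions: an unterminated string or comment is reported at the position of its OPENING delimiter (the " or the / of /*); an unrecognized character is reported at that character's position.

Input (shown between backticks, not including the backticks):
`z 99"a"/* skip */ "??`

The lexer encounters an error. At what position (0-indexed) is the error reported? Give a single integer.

pos=0: emit ID 'z' (now at pos=1)
pos=2: emit NUM '99' (now at pos=4)
pos=4: enter STRING mode
pos=4: emit STR "a" (now at pos=7)
pos=7: enter COMMENT mode (saw '/*')
exit COMMENT mode (now at pos=17)
pos=18: enter STRING mode
pos=18: ERROR — unterminated string

Answer: 18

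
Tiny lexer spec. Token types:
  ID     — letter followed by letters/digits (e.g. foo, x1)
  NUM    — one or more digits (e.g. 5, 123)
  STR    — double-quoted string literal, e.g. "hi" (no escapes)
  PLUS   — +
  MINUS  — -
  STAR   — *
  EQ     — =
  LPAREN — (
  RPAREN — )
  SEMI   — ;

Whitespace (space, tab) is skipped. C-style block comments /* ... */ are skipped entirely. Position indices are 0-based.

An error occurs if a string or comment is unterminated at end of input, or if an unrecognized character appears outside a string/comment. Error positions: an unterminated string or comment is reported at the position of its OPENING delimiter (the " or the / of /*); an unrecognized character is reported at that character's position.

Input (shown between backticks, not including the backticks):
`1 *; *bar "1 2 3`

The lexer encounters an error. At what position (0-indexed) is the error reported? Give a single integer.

Answer: 10

Derivation:
pos=0: emit NUM '1' (now at pos=1)
pos=2: emit STAR '*'
pos=3: emit SEMI ';'
pos=5: emit STAR '*'
pos=6: emit ID 'bar' (now at pos=9)
pos=10: enter STRING mode
pos=10: ERROR — unterminated string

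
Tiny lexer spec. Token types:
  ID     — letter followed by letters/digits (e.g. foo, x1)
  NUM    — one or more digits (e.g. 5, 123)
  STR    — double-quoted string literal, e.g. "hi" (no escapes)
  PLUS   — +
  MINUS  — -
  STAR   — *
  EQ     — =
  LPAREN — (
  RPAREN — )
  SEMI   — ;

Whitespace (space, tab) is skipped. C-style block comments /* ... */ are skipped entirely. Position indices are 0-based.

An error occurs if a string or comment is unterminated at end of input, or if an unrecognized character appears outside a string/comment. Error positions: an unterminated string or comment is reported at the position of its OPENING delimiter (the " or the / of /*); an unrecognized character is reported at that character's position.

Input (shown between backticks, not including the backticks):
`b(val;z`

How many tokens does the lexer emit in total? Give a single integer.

Answer: 5

Derivation:
pos=0: emit ID 'b' (now at pos=1)
pos=1: emit LPAREN '('
pos=2: emit ID 'val' (now at pos=5)
pos=5: emit SEMI ';'
pos=6: emit ID 'z' (now at pos=7)
DONE. 5 tokens: [ID, LPAREN, ID, SEMI, ID]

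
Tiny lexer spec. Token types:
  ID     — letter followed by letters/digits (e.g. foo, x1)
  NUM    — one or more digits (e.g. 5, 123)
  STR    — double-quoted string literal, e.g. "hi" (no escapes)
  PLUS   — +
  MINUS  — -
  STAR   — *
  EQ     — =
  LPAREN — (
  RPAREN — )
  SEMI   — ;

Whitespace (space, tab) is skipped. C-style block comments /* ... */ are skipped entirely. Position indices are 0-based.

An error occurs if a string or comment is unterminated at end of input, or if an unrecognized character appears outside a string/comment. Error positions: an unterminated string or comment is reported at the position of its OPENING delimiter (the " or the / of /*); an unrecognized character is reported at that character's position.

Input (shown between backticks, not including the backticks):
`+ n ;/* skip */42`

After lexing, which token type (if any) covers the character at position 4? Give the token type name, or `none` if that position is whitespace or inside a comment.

Answer: SEMI

Derivation:
pos=0: emit PLUS '+'
pos=2: emit ID 'n' (now at pos=3)
pos=4: emit SEMI ';'
pos=5: enter COMMENT mode (saw '/*')
exit COMMENT mode (now at pos=15)
pos=15: emit NUM '42' (now at pos=17)
DONE. 4 tokens: [PLUS, ID, SEMI, NUM]
Position 4: char is ';' -> SEMI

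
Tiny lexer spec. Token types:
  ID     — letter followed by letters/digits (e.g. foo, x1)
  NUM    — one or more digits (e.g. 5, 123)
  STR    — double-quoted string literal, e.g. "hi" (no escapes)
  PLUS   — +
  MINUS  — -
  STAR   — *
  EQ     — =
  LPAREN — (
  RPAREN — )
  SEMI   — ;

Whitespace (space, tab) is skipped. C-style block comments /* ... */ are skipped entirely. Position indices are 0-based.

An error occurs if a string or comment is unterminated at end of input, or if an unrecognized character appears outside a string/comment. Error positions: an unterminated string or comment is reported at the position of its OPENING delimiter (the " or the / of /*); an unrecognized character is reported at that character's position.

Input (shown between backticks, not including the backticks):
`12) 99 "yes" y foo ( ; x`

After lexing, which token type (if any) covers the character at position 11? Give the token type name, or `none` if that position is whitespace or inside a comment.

Answer: STR

Derivation:
pos=0: emit NUM '12' (now at pos=2)
pos=2: emit RPAREN ')'
pos=4: emit NUM '99' (now at pos=6)
pos=7: enter STRING mode
pos=7: emit STR "yes" (now at pos=12)
pos=13: emit ID 'y' (now at pos=14)
pos=15: emit ID 'foo' (now at pos=18)
pos=19: emit LPAREN '('
pos=21: emit SEMI ';'
pos=23: emit ID 'x' (now at pos=24)
DONE. 9 tokens: [NUM, RPAREN, NUM, STR, ID, ID, LPAREN, SEMI, ID]
Position 11: char is '"' -> STR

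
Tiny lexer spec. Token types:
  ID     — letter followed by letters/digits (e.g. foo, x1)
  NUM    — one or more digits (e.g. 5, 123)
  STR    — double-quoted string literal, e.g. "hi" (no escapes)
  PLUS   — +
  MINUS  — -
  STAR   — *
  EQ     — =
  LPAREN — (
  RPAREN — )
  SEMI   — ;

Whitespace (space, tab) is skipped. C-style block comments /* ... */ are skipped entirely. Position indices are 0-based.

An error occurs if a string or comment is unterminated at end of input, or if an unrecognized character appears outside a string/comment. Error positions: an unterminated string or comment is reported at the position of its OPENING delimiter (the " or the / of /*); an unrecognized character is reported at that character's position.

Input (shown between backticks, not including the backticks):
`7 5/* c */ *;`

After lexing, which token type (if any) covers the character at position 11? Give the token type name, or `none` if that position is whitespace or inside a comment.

Answer: STAR

Derivation:
pos=0: emit NUM '7' (now at pos=1)
pos=2: emit NUM '5' (now at pos=3)
pos=3: enter COMMENT mode (saw '/*')
exit COMMENT mode (now at pos=10)
pos=11: emit STAR '*'
pos=12: emit SEMI ';'
DONE. 4 tokens: [NUM, NUM, STAR, SEMI]
Position 11: char is '*' -> STAR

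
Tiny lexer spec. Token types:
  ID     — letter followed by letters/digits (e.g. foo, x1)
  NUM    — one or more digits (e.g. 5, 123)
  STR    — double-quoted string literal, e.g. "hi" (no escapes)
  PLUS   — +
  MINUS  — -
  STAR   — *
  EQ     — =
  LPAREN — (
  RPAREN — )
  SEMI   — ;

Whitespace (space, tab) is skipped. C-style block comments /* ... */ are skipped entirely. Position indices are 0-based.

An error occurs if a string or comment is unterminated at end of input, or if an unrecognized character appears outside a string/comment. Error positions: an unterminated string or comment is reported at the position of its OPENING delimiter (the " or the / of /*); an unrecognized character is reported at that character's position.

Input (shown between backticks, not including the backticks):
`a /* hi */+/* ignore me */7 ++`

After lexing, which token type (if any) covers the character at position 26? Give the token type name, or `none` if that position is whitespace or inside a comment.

Answer: NUM

Derivation:
pos=0: emit ID 'a' (now at pos=1)
pos=2: enter COMMENT mode (saw '/*')
exit COMMENT mode (now at pos=10)
pos=10: emit PLUS '+'
pos=11: enter COMMENT mode (saw '/*')
exit COMMENT mode (now at pos=26)
pos=26: emit NUM '7' (now at pos=27)
pos=28: emit PLUS '+'
pos=29: emit PLUS '+'
DONE. 5 tokens: [ID, PLUS, NUM, PLUS, PLUS]
Position 26: char is '7' -> NUM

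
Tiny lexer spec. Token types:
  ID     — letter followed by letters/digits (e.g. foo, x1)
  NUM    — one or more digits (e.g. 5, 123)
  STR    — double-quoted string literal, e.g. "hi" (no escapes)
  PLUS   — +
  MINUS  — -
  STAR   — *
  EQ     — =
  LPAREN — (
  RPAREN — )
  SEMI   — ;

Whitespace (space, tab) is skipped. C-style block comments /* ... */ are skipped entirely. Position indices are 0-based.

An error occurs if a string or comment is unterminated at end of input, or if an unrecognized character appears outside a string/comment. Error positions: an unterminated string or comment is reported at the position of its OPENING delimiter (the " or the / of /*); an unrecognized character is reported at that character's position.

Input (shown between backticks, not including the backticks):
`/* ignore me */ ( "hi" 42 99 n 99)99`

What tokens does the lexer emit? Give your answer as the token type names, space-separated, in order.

Answer: LPAREN STR NUM NUM ID NUM RPAREN NUM

Derivation:
pos=0: enter COMMENT mode (saw '/*')
exit COMMENT mode (now at pos=15)
pos=16: emit LPAREN '('
pos=18: enter STRING mode
pos=18: emit STR "hi" (now at pos=22)
pos=23: emit NUM '42' (now at pos=25)
pos=26: emit NUM '99' (now at pos=28)
pos=29: emit ID 'n' (now at pos=30)
pos=31: emit NUM '99' (now at pos=33)
pos=33: emit RPAREN ')'
pos=34: emit NUM '99' (now at pos=36)
DONE. 8 tokens: [LPAREN, STR, NUM, NUM, ID, NUM, RPAREN, NUM]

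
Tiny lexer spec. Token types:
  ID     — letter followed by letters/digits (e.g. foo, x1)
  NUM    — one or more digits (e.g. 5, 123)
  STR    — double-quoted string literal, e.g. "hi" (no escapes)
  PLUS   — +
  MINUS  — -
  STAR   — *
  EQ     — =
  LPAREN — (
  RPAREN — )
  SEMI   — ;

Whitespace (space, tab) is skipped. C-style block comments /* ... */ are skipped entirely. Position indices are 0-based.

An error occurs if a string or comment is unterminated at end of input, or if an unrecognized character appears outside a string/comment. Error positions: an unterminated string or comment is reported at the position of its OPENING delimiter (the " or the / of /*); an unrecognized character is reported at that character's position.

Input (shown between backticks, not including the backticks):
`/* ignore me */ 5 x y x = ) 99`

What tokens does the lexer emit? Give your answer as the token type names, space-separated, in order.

Answer: NUM ID ID ID EQ RPAREN NUM

Derivation:
pos=0: enter COMMENT mode (saw '/*')
exit COMMENT mode (now at pos=15)
pos=16: emit NUM '5' (now at pos=17)
pos=18: emit ID 'x' (now at pos=19)
pos=20: emit ID 'y' (now at pos=21)
pos=22: emit ID 'x' (now at pos=23)
pos=24: emit EQ '='
pos=26: emit RPAREN ')'
pos=28: emit NUM '99' (now at pos=30)
DONE. 7 tokens: [NUM, ID, ID, ID, EQ, RPAREN, NUM]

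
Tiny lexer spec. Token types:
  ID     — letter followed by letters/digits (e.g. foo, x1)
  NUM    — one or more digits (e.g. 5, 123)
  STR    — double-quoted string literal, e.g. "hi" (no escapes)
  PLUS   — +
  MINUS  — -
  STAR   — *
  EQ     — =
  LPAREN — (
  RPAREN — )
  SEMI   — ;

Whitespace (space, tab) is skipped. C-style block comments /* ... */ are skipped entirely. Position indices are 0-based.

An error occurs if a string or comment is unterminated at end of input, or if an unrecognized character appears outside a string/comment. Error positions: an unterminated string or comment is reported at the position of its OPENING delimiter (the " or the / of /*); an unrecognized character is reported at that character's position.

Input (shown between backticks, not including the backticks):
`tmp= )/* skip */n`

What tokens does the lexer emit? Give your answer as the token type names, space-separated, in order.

pos=0: emit ID 'tmp' (now at pos=3)
pos=3: emit EQ '='
pos=5: emit RPAREN ')'
pos=6: enter COMMENT mode (saw '/*')
exit COMMENT mode (now at pos=16)
pos=16: emit ID 'n' (now at pos=17)
DONE. 4 tokens: [ID, EQ, RPAREN, ID]

Answer: ID EQ RPAREN ID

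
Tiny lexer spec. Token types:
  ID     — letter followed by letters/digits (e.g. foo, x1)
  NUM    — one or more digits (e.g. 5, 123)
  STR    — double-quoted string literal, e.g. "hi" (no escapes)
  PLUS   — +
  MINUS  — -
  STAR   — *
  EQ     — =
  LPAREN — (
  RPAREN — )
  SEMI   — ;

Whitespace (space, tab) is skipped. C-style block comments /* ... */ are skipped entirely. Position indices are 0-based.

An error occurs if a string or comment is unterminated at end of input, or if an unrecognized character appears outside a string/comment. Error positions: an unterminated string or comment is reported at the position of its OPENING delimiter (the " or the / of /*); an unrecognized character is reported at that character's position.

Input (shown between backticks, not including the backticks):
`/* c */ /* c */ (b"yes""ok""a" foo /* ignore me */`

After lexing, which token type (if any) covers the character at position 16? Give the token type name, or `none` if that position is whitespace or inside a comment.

pos=0: enter COMMENT mode (saw '/*')
exit COMMENT mode (now at pos=7)
pos=8: enter COMMENT mode (saw '/*')
exit COMMENT mode (now at pos=15)
pos=16: emit LPAREN '('
pos=17: emit ID 'b' (now at pos=18)
pos=18: enter STRING mode
pos=18: emit STR "yes" (now at pos=23)
pos=23: enter STRING mode
pos=23: emit STR "ok" (now at pos=27)
pos=27: enter STRING mode
pos=27: emit STR "a" (now at pos=30)
pos=31: emit ID 'foo' (now at pos=34)
pos=35: enter COMMENT mode (saw '/*')
exit COMMENT mode (now at pos=50)
DONE. 6 tokens: [LPAREN, ID, STR, STR, STR, ID]
Position 16: char is '(' -> LPAREN

Answer: LPAREN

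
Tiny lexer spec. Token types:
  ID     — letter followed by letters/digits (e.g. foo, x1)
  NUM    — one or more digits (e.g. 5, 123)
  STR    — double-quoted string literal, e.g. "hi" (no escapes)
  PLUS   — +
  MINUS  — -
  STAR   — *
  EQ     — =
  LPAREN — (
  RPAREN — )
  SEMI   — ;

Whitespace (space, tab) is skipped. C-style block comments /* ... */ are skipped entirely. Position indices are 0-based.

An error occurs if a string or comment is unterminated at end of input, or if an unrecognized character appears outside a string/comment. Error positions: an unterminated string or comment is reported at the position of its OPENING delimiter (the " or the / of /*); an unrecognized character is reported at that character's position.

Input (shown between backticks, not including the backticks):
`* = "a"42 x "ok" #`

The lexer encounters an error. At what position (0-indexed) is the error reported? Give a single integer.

pos=0: emit STAR '*'
pos=2: emit EQ '='
pos=4: enter STRING mode
pos=4: emit STR "a" (now at pos=7)
pos=7: emit NUM '42' (now at pos=9)
pos=10: emit ID 'x' (now at pos=11)
pos=12: enter STRING mode
pos=12: emit STR "ok" (now at pos=16)
pos=17: ERROR — unrecognized char '#'

Answer: 17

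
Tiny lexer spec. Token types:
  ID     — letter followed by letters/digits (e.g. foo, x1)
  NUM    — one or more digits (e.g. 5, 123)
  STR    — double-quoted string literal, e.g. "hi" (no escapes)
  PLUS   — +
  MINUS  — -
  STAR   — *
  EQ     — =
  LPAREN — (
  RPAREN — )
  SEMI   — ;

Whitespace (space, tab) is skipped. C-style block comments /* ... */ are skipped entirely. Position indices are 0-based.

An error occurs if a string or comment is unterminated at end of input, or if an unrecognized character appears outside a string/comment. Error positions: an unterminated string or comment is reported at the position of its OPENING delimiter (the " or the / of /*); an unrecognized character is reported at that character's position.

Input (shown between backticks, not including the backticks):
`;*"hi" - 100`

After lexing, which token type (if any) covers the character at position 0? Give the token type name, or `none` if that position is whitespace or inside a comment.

pos=0: emit SEMI ';'
pos=1: emit STAR '*'
pos=2: enter STRING mode
pos=2: emit STR "hi" (now at pos=6)
pos=7: emit MINUS '-'
pos=9: emit NUM '100' (now at pos=12)
DONE. 5 tokens: [SEMI, STAR, STR, MINUS, NUM]
Position 0: char is ';' -> SEMI

Answer: SEMI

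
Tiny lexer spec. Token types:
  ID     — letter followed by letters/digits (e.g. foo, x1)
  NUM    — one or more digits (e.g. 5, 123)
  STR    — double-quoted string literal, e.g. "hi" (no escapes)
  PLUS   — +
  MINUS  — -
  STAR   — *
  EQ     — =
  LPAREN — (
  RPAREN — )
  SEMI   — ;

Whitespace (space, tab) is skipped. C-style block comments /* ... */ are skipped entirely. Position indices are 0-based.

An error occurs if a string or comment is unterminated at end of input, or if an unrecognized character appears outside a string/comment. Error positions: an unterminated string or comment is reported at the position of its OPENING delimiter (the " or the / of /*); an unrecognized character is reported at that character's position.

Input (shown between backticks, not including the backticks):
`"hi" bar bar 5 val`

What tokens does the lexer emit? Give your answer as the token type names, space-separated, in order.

pos=0: enter STRING mode
pos=0: emit STR "hi" (now at pos=4)
pos=5: emit ID 'bar' (now at pos=8)
pos=9: emit ID 'bar' (now at pos=12)
pos=13: emit NUM '5' (now at pos=14)
pos=15: emit ID 'val' (now at pos=18)
DONE. 5 tokens: [STR, ID, ID, NUM, ID]

Answer: STR ID ID NUM ID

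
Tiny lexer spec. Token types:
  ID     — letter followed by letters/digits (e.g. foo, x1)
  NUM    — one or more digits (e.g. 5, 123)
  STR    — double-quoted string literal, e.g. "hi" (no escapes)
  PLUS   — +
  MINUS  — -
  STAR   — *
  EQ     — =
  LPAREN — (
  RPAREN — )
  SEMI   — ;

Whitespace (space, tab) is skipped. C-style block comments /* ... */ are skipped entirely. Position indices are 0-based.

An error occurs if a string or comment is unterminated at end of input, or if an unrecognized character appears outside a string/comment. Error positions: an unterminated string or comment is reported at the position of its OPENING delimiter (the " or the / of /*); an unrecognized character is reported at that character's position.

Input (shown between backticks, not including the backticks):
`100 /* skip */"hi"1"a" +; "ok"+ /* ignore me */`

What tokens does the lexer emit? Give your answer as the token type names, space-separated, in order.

Answer: NUM STR NUM STR PLUS SEMI STR PLUS

Derivation:
pos=0: emit NUM '100' (now at pos=3)
pos=4: enter COMMENT mode (saw '/*')
exit COMMENT mode (now at pos=14)
pos=14: enter STRING mode
pos=14: emit STR "hi" (now at pos=18)
pos=18: emit NUM '1' (now at pos=19)
pos=19: enter STRING mode
pos=19: emit STR "a" (now at pos=22)
pos=23: emit PLUS '+'
pos=24: emit SEMI ';'
pos=26: enter STRING mode
pos=26: emit STR "ok" (now at pos=30)
pos=30: emit PLUS '+'
pos=32: enter COMMENT mode (saw '/*')
exit COMMENT mode (now at pos=47)
DONE. 8 tokens: [NUM, STR, NUM, STR, PLUS, SEMI, STR, PLUS]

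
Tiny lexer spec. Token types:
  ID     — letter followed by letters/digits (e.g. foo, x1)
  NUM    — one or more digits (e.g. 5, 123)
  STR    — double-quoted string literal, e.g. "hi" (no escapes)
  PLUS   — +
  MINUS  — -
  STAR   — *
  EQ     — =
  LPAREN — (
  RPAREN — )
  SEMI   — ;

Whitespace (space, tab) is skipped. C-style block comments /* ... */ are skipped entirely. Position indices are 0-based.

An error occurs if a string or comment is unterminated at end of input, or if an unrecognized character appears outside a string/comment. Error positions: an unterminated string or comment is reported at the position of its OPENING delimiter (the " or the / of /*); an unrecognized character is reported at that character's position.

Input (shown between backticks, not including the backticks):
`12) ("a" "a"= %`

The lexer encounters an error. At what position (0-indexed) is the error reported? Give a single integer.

Answer: 14

Derivation:
pos=0: emit NUM '12' (now at pos=2)
pos=2: emit RPAREN ')'
pos=4: emit LPAREN '('
pos=5: enter STRING mode
pos=5: emit STR "a" (now at pos=8)
pos=9: enter STRING mode
pos=9: emit STR "a" (now at pos=12)
pos=12: emit EQ '='
pos=14: ERROR — unrecognized char '%'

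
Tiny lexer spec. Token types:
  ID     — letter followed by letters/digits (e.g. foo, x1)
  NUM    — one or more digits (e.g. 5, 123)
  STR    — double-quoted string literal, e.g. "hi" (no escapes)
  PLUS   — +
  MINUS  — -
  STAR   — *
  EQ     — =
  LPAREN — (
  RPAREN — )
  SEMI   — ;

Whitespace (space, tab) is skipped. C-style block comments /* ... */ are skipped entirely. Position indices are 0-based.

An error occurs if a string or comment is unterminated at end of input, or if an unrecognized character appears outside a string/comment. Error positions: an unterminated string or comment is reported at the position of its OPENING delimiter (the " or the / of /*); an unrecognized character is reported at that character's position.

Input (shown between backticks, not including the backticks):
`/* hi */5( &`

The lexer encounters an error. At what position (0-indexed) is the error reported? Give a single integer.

Answer: 11

Derivation:
pos=0: enter COMMENT mode (saw '/*')
exit COMMENT mode (now at pos=8)
pos=8: emit NUM '5' (now at pos=9)
pos=9: emit LPAREN '('
pos=11: ERROR — unrecognized char '&'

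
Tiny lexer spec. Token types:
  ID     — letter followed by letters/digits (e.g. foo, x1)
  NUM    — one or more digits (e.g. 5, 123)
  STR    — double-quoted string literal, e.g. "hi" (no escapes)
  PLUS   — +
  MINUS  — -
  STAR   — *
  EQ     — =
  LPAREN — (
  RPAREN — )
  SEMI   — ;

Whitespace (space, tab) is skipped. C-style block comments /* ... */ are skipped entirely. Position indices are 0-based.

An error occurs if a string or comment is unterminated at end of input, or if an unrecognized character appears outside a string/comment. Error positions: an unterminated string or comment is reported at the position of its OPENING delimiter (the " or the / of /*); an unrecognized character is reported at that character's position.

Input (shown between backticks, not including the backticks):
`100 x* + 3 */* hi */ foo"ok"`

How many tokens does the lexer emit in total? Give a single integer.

pos=0: emit NUM '100' (now at pos=3)
pos=4: emit ID 'x' (now at pos=5)
pos=5: emit STAR '*'
pos=7: emit PLUS '+'
pos=9: emit NUM '3' (now at pos=10)
pos=11: emit STAR '*'
pos=12: enter COMMENT mode (saw '/*')
exit COMMENT mode (now at pos=20)
pos=21: emit ID 'foo' (now at pos=24)
pos=24: enter STRING mode
pos=24: emit STR "ok" (now at pos=28)
DONE. 8 tokens: [NUM, ID, STAR, PLUS, NUM, STAR, ID, STR]

Answer: 8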